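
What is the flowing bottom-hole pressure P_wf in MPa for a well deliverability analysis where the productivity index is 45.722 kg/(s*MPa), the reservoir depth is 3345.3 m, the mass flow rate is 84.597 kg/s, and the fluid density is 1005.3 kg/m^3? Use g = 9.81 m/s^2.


Step 1: P_i = rho*g*h/1e6 = 1005.3*9.81*3345.3/1e6 = 32.99133 MPa
Step 2: P_wf = P_i - mdot/PI = 32.99133 - 84.597/45.722 = 31.141 MPa
P_wf = 31.141 MPa


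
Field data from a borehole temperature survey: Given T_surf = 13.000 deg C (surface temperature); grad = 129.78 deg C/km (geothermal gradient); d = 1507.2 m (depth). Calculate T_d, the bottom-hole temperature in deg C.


T_d = T_surf + grad * d / 1000
T_d = 13.000 + 129.78 * 1507.2 / 1000
T_d = 208.60 deg C


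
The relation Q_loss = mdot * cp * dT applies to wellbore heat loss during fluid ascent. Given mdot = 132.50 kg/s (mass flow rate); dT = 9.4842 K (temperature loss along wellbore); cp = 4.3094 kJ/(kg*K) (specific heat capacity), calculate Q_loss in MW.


Q_loss = mdot * cp * dT
Q_loss = 132.50 * 4.3094 * 9.4842
Q_loss = 5415.436 kW
Convert: 5415.436 kW * 0.001 = 5.4154 MW
Q_loss = 5.4154 MW


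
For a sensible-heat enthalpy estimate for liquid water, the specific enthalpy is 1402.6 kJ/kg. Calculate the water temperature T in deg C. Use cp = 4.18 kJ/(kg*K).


T = h / cp
T = 1402.6 / 4.18
T = 335.55 deg C


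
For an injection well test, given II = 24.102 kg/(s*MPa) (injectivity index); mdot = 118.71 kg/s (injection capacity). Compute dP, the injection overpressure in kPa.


dP = mdot * 1000 / II
dP = 118.71 * 1000 / 24.102
dP = 4925.3 kPa


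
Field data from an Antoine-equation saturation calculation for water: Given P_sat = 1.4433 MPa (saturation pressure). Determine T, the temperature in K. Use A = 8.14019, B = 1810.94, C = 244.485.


T = B / (A - log10(P_sat * 760 / 0.101325)) - C
T = 1810.94 / (8.14019 - log10(1.4433 * 760 / 0.101325)) - 244.485
T = 196.5906 deg C
Convert to K: 196.5906 + 273.15 = 469.74 K
T = 469.74 K


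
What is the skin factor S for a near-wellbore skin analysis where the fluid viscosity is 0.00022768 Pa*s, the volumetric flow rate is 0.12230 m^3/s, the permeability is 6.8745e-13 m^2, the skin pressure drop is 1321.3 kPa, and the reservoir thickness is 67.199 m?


S = dP_s * 1000 * 2*pi*k*hr / (q*mu)
S = 1321.3 * 1000 * 2*pi*6.8745e-13*67.199 / (0.12230*0.00022768)
S = 13.773


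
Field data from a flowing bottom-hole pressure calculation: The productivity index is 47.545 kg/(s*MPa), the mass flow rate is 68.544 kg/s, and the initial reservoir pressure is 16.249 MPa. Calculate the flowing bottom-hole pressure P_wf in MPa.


P_wf = P_i - mdot / PI
P_wf = 16.249 - 68.544 / 47.545
P_wf = 14.807 MPa


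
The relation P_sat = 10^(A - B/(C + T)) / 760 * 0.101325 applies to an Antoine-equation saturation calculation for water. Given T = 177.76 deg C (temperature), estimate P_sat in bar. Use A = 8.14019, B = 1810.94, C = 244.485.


P_sat = 10^(A - B/(C + T)) / 760 * 0.101325
P_sat = 10^(8.14019 - 1810.94/(244.485 + 177.76)) / 760 * 0.101325
P_sat = 0.9467950 MPa
Convert: 0.9467950 MPa * 10.0 = 9.4680 bar
P_sat = 9.4680 bar


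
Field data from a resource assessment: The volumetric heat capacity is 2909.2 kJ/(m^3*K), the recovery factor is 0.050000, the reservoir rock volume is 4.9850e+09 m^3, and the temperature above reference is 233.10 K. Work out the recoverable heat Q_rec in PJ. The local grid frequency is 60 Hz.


Step 1: Q_s = Vr*rhoc*dT/1e12 = 4.9850e+09*2909.2*233.1/1e12 = 3380.501 PJ
Step 2: Q_rec = Q_s * RF = 3380.501 * 0.05 = 169.03 PJ
Q_rec = 169.03 PJ


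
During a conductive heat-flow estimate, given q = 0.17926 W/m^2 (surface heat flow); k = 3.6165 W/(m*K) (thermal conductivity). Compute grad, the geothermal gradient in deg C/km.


grad = q * 1000 / k
grad = 0.17926 * 1000 / 3.6165
grad = 49.567 deg C/km


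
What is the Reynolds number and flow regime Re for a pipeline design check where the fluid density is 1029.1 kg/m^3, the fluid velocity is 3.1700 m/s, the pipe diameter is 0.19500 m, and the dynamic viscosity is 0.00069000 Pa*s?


Step 1: Re = rho*vel*D/mu = 1029.1*3.17*0.195/0.00069 = 9.2194e+05
Step 2: Re = 9.2194e+05 > 4000, so flow is turbulent.
Re = 9.2194e+05 (turbulent)


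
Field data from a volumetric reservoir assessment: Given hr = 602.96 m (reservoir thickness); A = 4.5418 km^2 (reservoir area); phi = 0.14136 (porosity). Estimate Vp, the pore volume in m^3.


Vp = A * 1e6 * hr * phi
Vp = 4.5418 * 1e6 * 602.96 * 0.14136
Vp = 3.8712e+08 m^3


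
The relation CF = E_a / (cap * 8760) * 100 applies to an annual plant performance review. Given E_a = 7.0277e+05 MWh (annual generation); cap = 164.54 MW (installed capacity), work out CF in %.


CF = E_a / (cap * 8760) * 100
CF = 7.0277e+05 / (164.54 * 8760) * 100
CF = 48.757 %


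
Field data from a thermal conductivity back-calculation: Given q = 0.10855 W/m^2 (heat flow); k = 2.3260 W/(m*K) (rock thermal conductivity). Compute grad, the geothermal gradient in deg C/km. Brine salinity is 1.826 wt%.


grad = q / k * 1000
grad = 0.10855 / 2.3260 * 1000
grad = 46.668 deg C/km


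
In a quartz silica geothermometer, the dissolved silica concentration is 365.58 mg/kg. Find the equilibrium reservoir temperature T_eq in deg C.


T_eq = 1309 / (5.19 - log10(SiO2)) - 273.15
T_eq = 1309 / (5.19 - log10(365.58)) - 273.15
T_eq = 225.13 deg C


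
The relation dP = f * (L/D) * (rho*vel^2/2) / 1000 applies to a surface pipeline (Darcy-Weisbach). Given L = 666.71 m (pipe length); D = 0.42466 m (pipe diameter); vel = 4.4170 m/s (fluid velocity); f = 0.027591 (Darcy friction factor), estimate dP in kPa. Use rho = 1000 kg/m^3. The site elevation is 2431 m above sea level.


dP = f * (L/D) * (rho*vel^2/2) / 1000
dP = 0.027591 * (666.71/0.42466) * (1000*4.4170^2/2) / 1000
dP = 422.56 kPa


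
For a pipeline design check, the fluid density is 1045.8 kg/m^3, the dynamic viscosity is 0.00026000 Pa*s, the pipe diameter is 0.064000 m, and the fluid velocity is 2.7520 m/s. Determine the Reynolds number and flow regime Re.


Step 1: Re = rho*vel*D/mu = 1045.8*2.752*0.064/0.00026 = 7.0844e+05
Step 2: Re = 7.0844e+05 > 4000, so flow is turbulent.
Re = 7.0844e+05 (turbulent)


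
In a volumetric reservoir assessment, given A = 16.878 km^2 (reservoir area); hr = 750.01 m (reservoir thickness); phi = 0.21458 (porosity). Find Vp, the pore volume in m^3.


Vp = A * 1e6 * hr * phi
Vp = 16.878 * 1e6 * 750.01 * 0.21458
Vp = 2.7163e+09 m^3


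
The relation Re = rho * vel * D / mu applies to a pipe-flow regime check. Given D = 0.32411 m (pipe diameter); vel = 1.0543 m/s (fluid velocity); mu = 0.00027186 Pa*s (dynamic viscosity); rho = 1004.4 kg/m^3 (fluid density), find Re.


Re = rho * vel * D / mu
Re = 1004.4 * 1.0543 * 0.32411 / 0.00027186
Re = 1.2625e+06


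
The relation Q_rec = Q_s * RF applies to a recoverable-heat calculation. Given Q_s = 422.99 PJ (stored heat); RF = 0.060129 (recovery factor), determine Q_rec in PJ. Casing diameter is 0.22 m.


Q_rec = Q_s * RF
Q_rec = 422.99 * 0.060129
Q_rec = 25.434 PJ


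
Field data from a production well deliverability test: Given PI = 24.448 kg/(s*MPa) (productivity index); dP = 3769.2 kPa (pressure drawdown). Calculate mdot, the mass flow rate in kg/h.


mdot = PI * dP / 1000
mdot = 24.448 * 3769.2 / 1000
mdot = 92.14940 kg/s
Convert: 92.14940 kg/s * 3600.0 = 3.3174e+05 kg/h
mdot = 3.3174e+05 kg/h


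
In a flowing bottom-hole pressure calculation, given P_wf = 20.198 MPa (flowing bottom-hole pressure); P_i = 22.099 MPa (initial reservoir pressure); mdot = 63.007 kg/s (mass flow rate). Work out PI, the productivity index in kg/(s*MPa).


PI = mdot / (P_i - P_wf)
PI = 63.007 / (22.099 - 20.198)
PI = 33.144 kg/(s*MPa)


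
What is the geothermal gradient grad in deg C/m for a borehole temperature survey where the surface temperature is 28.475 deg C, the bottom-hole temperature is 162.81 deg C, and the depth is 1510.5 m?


grad = (T_d - T_surf) / d * 1000
grad = (162.81 - 28.475) / 1510.5 * 1000
grad = 88.93413 deg C/km
Convert: 88.93413 deg C/km * 0.001 = 0.088934 deg C/m
grad = 0.088934 deg C/m


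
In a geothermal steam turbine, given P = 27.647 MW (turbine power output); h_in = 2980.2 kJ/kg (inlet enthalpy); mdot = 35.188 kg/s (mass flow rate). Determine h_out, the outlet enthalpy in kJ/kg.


h_out = h_in - P * 1000 / mdot
h_out = 2980.2 - 27.647 * 1000 / 35.188
h_out = 2194.5 kJ/kg


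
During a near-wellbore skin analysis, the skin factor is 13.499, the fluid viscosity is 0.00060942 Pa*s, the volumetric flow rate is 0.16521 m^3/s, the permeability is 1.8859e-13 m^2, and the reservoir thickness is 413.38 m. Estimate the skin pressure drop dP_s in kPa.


dP_s = S * q * mu / (2*pi*k*hr) / 1000
dP_s = 13.499 * 0.16521 * 0.00060942 / (2*pi*1.8859e-13*413.38) / 1000
dP_s = 2774.6 kPa


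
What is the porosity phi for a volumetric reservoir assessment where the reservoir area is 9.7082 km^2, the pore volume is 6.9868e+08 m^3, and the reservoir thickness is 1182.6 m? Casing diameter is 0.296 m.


phi = Vp / (A * 1e6 * hr)
phi = 6.9868e+08 / (9.7082 * 1e6 * 1182.6)
phi = 0.060856


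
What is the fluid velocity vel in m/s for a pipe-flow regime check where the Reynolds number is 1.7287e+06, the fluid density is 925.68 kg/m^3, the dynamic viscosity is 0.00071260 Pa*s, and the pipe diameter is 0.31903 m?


vel = Re * mu / (rho * D)
vel = 1.7287e+06 * 0.00071260 / (925.68 * 0.31903)
vel = 4.1713 m/s


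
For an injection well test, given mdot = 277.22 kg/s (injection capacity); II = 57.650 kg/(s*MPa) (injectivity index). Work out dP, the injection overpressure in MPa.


dP = mdot * 1000 / II
dP = 277.22 * 1000 / 57.650
dP = 4808.673 kPa
Convert: 4808.673 kPa * 0.001 = 4.8087 MPa
dP = 4.8087 MPa


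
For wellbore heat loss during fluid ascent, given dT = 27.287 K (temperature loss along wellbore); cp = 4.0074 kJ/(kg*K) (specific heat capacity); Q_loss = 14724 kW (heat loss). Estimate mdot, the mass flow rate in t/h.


mdot = Q_loss / (cp * dT)
mdot = 14724 / (4.0074 * 27.287)
mdot = 134.6503 kg/s
Convert: 134.6503 kg/s * 3.6 = 484.74 t/h
mdot = 484.74 t/h


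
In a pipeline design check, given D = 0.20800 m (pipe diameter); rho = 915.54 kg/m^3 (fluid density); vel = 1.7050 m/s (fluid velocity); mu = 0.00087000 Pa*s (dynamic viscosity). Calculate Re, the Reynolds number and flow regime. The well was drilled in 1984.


Step 1: Re = rho*vel*D/mu = 915.54*1.705*0.208/0.00087 = 3.7320e+05
Step 2: Re = 3.7320e+05 > 4000, so flow is turbulent.
Re = 3.7320e+05 (turbulent)


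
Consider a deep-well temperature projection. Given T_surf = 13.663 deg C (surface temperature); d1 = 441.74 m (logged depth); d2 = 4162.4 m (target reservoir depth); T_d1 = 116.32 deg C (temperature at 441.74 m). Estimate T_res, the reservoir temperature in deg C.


Step 1: grad = (T_d1 - T_surf)/d1 * 1000 = (116.32 - 13.663)/441.74 * 1000 = 232.3924 deg C/km
Step 2: T_res = T_surf + grad*d2/1000 = 13.663 + 232.3924*4162.4/1000 = 980.97 deg C
T_res = 980.97 deg C


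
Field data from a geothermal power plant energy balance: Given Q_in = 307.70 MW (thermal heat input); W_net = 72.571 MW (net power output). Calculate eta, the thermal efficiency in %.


eta = W_net / Q_in * 100
eta = 72.571 / 307.70 * 100
eta = 23.585 %


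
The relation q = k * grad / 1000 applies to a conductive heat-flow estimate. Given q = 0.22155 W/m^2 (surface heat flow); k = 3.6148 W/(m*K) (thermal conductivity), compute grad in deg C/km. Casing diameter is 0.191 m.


grad = q * 1000 / k
grad = 0.22155 * 1000 / 3.6148
grad = 61.290 deg C/km


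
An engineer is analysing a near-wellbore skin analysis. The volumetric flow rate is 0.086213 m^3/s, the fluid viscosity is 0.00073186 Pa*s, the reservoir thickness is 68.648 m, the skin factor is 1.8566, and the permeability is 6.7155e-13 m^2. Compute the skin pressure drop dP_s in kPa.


dP_s = S * q * mu / (2*pi*k*hr) / 1000
dP_s = 1.8566 * 0.086213 * 0.00073186 / (2*pi*6.7155e-13*68.648) / 1000
dP_s = 404.42 kPa


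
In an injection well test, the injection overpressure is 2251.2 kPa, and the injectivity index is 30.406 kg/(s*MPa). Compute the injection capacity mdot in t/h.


mdot = II * dP / 1000
mdot = 30.406 * 2251.2 / 1000
mdot = 68.44999 kg/s
Convert: 68.44999 kg/s * 3.6 = 246.42 t/h
mdot = 246.42 t/h


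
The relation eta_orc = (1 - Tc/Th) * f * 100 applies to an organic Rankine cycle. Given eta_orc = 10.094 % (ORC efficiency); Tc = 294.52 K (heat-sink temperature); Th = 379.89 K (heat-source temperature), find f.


f = (eta_orc/100) / (1 - Tc/Th)
f = (10.094/100) / (1 - 294.52/379.89)
f = 0.44918


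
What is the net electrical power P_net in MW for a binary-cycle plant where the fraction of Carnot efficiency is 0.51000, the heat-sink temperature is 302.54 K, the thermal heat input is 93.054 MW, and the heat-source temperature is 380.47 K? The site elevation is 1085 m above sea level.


Step 1: eta = (1 - Tc/Th)*f = (1 - 302.54/380.47)*0.51 = 0.1044611
Step 2: P_net = eta * Q_in = 0.1044611 * 93.054 = 9.7205 MW
P_net = 9.7205 MW


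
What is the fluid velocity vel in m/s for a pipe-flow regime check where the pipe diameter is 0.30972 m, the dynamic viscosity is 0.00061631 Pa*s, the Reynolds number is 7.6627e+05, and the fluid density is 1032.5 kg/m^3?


vel = Re * mu / (rho * D)
vel = 7.6627e+05 * 0.00061631 / (1032.5 * 0.30972)
vel = 1.4768 m/s


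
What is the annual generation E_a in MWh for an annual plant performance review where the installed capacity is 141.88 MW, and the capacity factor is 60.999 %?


E_a = CF / 100 * cap * 8760
E_a = 60.999 / 100 * 141.88 * 8760
E_a = 7.5814e+05 MWh


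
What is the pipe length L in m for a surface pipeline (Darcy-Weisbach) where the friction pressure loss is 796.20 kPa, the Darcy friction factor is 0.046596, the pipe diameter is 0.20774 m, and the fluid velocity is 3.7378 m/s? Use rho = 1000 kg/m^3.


L = dP*1000*D / (f*rho*vel^2/2)
L = 796.20*1000*0.20774 / (0.046596*1000*3.7378^2/2)
L = 508.15 m


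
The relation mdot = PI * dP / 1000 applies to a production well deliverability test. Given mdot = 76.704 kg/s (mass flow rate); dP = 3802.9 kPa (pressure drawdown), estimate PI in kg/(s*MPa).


PI = mdot * 1000 / dP
PI = 76.704 * 1000 / 3802.9
PI = 20.170 kg/(s*MPa)


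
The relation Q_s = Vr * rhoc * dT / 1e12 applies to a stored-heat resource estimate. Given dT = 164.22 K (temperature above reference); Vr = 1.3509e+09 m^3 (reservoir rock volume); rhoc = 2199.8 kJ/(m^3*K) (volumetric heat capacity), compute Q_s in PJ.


Q_s = Vr * rhoc * dT / 1e12
Q_s = 1.3509e+09 * 2199.8 * 164.22 / 1e12
Q_s = 488.01 PJ


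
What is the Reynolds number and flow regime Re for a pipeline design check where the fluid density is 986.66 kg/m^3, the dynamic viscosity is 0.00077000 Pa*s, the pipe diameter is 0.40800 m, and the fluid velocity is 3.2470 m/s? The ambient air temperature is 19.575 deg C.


Step 1: Re = rho*vel*D/mu = 986.66*3.247*0.408/0.00077 = 1.6975e+06
Step 2: Re = 1.6975e+06 > 4000, so flow is turbulent.
Re = 1.6975e+06 (turbulent)


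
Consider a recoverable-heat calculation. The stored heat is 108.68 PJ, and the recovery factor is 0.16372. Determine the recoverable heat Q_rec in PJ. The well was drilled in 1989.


Q_rec = Q_s * RF
Q_rec = 108.68 * 0.16372
Q_rec = 17.793 PJ


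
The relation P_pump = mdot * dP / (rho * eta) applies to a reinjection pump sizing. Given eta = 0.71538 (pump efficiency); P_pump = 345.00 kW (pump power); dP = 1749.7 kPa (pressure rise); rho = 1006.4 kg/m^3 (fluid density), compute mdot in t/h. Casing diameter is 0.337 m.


mdot = P_pump * rho * eta / dP
mdot = 345.00 * 1006.4 * 0.71538 / 1749.7
mdot = 141.9590 kg/s
Convert: 141.9590 kg/s * 3.6 = 511.05 t/h
mdot = 511.05 t/h


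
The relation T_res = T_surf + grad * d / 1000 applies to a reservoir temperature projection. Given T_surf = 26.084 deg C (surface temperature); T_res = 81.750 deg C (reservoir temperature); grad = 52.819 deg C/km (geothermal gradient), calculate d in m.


d = (T_res - T_surf) / grad * 1000
d = (81.750 - 26.084) / 52.819 * 1000
d = 1053.9 m


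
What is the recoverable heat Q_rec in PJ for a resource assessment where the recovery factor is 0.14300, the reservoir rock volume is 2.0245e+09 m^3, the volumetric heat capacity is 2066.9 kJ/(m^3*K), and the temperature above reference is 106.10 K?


Step 1: Q_s = Vr*rhoc*dT/1e12 = 2.0245e+09*2066.9*106.1/1e12 = 443.9690 PJ
Step 2: Q_rec = Q_s * RF = 443.9690 * 0.143 = 63.488 PJ
Q_rec = 63.488 PJ


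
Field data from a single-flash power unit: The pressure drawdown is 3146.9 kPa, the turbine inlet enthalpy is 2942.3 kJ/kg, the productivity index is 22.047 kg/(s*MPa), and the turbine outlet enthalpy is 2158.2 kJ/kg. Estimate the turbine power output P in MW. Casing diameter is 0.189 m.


Step 1: mdot = PI * dP / 1000 = 22.047 * 3146.9 / 1000 = 69.37970 kg/s
Step 2: P = mdot*(h_in - h_out)/1000 = 69.37970*(2942.3 - 2158.2)/1000 = 54.401 MW
P = 54.401 MW


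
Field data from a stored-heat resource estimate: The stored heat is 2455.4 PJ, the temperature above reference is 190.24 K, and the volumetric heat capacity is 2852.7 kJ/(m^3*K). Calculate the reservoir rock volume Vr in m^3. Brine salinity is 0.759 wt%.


Vr = Q_s * 1e12 / (rhoc * dT)
Vr = 2455.4 * 1e12 / (2852.7 * 190.24)
Vr = 4.5244e+09 m^3


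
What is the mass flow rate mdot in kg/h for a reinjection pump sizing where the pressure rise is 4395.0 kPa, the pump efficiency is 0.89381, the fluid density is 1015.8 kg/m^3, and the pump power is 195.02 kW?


mdot = P_pump * rho * eta / dP
mdot = 195.02 * 1015.8 * 0.89381 / 4395.0
mdot = 40.28781 kg/s
Convert: 40.28781 kg/s * 3600.0 = 1.4504e+05 kg/h
mdot = 1.4504e+05 kg/h


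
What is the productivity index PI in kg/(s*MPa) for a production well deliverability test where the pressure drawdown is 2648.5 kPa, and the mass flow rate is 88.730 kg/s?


PI = mdot * 1000 / dP
PI = 88.730 * 1000 / 2648.5
PI = 33.502 kg/(s*MPa)


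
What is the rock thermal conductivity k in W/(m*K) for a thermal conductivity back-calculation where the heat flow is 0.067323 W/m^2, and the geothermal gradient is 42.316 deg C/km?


k = q / (grad / 1000)
k = 0.067323 / (42.316 / 1000)
k = 1.5910 W/(m*K)


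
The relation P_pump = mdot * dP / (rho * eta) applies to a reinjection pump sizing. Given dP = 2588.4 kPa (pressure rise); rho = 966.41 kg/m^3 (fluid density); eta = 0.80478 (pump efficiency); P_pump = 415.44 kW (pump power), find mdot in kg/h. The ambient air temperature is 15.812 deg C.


mdot = P_pump * rho * eta / dP
mdot = 415.44 * 966.41 * 0.80478 / 2588.4
mdot = 124.8290 kg/s
Convert: 124.8290 kg/s * 3600.0 = 4.4938e+05 kg/h
mdot = 4.4938e+05 kg/h


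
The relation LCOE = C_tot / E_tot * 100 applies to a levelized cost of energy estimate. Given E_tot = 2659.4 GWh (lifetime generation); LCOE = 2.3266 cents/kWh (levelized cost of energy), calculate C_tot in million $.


C_tot = LCOE / 100 * E_tot
C_tot = 2.3266 / 100 * 2659.4
C_tot = 61.874 million $


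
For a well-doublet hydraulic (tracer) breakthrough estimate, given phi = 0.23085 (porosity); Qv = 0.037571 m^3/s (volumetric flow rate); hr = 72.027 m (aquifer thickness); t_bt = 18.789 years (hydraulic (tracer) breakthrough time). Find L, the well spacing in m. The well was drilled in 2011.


L = sqrt(t_bt*365.25*86400*3*Qv / (pi*hr*phi))
L = sqrt(18.789*365.25*86400*3*0.037571 / (pi*72.027*0.23085))
L = 1131.1 m


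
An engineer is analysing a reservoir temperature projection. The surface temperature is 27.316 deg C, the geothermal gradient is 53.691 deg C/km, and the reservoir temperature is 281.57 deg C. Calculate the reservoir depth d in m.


d = (T_res - T_surf) / grad * 1000
d = (281.57 - 27.316) / 53.691 * 1000
d = 4735.5 m


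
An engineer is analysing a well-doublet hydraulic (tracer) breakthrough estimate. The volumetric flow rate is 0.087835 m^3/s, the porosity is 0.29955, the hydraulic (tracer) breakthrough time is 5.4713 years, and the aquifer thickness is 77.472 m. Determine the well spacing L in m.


L = sqrt(t_bt*365.25*86400*3*Qv / (pi*hr*phi))
L = sqrt(5.4713*365.25*86400*3*0.087835 / (pi*77.472*0.29955))
L = 789.97 m


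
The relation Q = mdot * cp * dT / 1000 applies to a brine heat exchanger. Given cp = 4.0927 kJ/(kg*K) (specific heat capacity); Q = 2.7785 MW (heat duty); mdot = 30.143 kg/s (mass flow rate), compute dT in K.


dT = Q * 1000 / (mdot * cp)
dT = 2.7785 * 1000 / (30.143 * 4.0927)
dT = 22.522 K


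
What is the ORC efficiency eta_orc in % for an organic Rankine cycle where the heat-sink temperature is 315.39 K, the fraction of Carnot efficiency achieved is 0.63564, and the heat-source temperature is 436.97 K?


eta_orc = (1 - Tc/Th) * f * 100
eta_orc = (1 - 315.39/436.97) * 0.63564 * 100
eta_orc = 17.686 %


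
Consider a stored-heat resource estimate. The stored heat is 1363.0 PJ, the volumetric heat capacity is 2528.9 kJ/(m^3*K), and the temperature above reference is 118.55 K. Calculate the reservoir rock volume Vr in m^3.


Vr = Q_s * 1e12 / (rhoc * dT)
Vr = 1363.0 * 1e12 / (2528.9 * 118.55)
Vr = 4.5463e+09 m^3


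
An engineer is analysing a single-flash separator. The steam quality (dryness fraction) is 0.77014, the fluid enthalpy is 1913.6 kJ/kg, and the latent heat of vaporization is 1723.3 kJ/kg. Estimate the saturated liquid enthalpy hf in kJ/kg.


hf = h - x * hfg
hf = 1913.6 - 0.77014 * 1723.3
hf = 586.42 kJ/kg


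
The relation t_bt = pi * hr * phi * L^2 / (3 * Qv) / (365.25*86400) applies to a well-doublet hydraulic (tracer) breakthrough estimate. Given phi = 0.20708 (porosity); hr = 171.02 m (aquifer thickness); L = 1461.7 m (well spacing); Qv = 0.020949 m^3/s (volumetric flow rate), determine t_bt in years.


t_bt = pi * hr * phi * L^2 / (3 * Qv) / (365.25*86400)
t_bt = pi * 171.02 * 0.20708 * 1461.7^2 / (3 * 0.020949) / (365.25*86400)
t_bt = 119.86 years


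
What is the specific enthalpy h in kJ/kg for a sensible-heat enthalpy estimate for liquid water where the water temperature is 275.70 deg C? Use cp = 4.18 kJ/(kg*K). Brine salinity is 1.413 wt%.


h = cp * T
h = 4.18 * 275.70
h = 1152.4 kJ/kg


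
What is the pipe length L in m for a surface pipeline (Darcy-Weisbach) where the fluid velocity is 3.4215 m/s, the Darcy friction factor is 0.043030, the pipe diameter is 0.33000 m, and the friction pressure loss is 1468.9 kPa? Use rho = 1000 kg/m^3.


L = dP*1000*D / (f*rho*vel^2/2)
L = 1468.9*1000*0.33000 / (0.043030*1000*3.4215^2/2)
L = 1924.6 m


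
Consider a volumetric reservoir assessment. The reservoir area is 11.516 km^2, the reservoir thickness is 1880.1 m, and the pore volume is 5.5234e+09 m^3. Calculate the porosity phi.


phi = Vp / (A * 1e6 * hr)
phi = 5.5234e+09 / (11.516 * 1e6 * 1880.1)
phi = 0.25511


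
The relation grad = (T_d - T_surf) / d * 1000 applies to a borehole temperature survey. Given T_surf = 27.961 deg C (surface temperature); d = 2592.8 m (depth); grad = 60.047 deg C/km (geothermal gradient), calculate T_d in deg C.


T_d = T_surf + grad * d / 1000
T_d = 27.961 + 60.047 * 2592.8 / 1000
T_d = 183.65 deg C


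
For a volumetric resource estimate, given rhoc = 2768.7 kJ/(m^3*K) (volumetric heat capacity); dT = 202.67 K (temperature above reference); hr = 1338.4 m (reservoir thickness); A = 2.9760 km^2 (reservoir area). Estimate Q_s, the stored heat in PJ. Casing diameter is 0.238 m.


Step 1: Vr = A*1e6*hr = 2.976*1e6*1338.4 = 3.983078e+09 m^3
Step 2: Q_s = Vr*rhoc*dT/1e12 = 3.983078e+09*2768.7*202.67/1e12 = 2235.0 PJ
Q_s = 2235.0 PJ


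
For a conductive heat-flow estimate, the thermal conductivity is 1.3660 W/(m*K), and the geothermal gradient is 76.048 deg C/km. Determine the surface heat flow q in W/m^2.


q = k * grad / 1000
q = 1.3660 * 76.048 / 1000
q = 0.10388 W/m^2


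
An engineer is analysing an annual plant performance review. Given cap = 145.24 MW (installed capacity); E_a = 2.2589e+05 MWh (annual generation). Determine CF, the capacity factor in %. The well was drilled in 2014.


CF = E_a / (cap * 8760) * 100
CF = 2.2589e+05 / (145.24 * 8760) * 100
CF = 17.754 %


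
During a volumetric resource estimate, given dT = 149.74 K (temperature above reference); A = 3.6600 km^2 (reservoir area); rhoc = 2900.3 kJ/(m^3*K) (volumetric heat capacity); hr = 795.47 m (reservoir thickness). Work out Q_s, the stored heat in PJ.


Step 1: Vr = A*1e6*hr = 3.66*1e6*795.47 = 2.911420e+09 m^3
Step 2: Q_s = Vr*rhoc*dT/1e12 = 2.911420e+09*2900.3*149.74/1e12 = 1264.4 PJ
Q_s = 1264.4 PJ


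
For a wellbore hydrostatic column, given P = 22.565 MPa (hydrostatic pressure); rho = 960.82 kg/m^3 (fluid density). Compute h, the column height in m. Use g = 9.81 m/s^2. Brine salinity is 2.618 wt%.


h = P * 1e6 / (g * rho)
h = 22.565 * 1e6 / (9.81 * 960.82)
h = 2394.0 m


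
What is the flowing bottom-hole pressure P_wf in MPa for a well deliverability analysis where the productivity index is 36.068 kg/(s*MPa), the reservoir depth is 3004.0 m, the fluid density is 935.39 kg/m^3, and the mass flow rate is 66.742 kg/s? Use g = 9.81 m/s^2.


Step 1: P_i = rho*g*h/1e6 = 935.39*9.81*3004.0/1e6 = 27.56523 MPa
Step 2: P_wf = P_i - mdot/PI = 27.56523 - 66.742/36.068 = 25.715 MPa
P_wf = 25.715 MPa


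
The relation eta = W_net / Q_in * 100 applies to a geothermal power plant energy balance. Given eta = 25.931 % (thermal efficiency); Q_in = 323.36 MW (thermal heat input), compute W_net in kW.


W_net = eta / 100 * Q_in
W_net = 25.931 / 100 * 323.36
W_net = 83.85048 MW
Convert: 83.85048 MW * 1000.0 = 83850 kW
W_net = 83850 kW


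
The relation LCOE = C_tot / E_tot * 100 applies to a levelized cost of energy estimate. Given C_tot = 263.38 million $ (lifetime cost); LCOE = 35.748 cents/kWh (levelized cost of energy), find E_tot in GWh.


E_tot = C_tot / LCOE * 100
E_tot = 263.38 / 35.748 * 100
E_tot = 736.77 GWh


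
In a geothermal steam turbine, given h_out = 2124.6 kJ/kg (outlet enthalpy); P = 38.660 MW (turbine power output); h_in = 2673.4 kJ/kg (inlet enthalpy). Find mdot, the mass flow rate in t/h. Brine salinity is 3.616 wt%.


mdot = P * 1000 / (h_in - h_out)
mdot = 38.660 * 1000 / (2673.4 - 2124.6)
mdot = 70.44461 kg/s
Convert: 70.44461 kg/s * 3.6 = 253.60 t/h
mdot = 253.60 t/h


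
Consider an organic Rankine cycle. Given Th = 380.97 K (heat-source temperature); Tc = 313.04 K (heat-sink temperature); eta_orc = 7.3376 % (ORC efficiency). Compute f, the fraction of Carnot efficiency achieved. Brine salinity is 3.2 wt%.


f = (eta_orc/100) / (1 - Tc/Th)
f = (7.3376/100) / (1 - 313.04/380.97)
f = 0.41151


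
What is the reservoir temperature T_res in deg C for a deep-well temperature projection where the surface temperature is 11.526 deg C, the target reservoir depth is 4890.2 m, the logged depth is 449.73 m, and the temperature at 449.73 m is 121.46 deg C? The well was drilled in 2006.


Step 1: grad = (T_d1 - T_surf)/d1 * 1000 = (121.46 - 11.526)/449.73 * 1000 = 244.4444 deg C/km
Step 2: T_res = T_surf + grad*d2/1000 = 11.526 + 244.4444*4890.2/1000 = 1206.9 deg C
T_res = 1206.9 deg C


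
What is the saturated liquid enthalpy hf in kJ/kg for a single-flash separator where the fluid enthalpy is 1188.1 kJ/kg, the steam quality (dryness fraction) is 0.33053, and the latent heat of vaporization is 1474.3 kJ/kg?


hf = h - x * hfg
hf = 1188.1 - 0.33053 * 1474.3
hf = 700.80 kJ/kg


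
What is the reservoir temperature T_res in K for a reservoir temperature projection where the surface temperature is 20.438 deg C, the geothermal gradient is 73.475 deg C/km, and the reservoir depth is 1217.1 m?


T_res = T_surf + grad * d / 1000
T_res = 20.438 + 73.475 * 1217.1 / 1000
T_res = 109.8644 deg C
Convert to K: 109.8644 + 273.15 = 383.01 K
T_res = 383.01 K


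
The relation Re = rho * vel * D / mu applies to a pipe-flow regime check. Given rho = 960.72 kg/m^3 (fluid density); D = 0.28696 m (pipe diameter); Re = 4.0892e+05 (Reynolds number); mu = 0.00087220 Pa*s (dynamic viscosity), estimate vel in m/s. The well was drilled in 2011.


vel = Re * mu / (rho * D)
vel = 4.0892e+05 * 0.00087220 / (960.72 * 0.28696)
vel = 1.2937 m/s


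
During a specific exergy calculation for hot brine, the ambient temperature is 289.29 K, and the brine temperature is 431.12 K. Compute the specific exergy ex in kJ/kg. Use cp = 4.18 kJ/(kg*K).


ex = cp * ((T_b - T_0) - T_0 * ln(T_b/T_0))
ex = 4.18 * ((431.12 - 289.29) - 289.29 * ln(431.12/289.29))
ex = 110.42 kJ/kg


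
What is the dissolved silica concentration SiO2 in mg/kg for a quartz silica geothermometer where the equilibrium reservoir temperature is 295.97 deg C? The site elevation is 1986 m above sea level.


SiO2 = 10^(5.19 - 1309/(T_eq + 273.15))
SiO2 = 10^(5.19 - 1309/(295.97 + 273.15))
SiO2 = 776.17 mg/kg


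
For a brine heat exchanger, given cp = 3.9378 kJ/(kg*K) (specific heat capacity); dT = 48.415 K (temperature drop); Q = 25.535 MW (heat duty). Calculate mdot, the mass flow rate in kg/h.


mdot = Q * 1000 / (cp * dT)
mdot = 25.535 * 1000 / (3.9378 * 48.415)
mdot = 133.9375 kg/s
Convert: 133.9375 kg/s * 3600.0 = 4.8218e+05 kg/h
mdot = 4.8218e+05 kg/h


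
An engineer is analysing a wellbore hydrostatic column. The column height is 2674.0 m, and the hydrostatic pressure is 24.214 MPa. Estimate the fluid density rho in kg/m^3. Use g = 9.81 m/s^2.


rho = P * 1e6 / (g * h)
rho = 24.214 * 1e6 / (9.81 * 2674.0)
rho = 923.07 kg/m^3


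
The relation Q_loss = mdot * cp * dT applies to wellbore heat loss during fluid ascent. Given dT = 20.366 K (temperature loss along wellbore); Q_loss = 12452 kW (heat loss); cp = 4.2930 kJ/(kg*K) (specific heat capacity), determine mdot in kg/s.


mdot = Q_loss / (cp * dT)
mdot = 12452 / (4.2930 * 20.366)
mdot = 142.42 kg/s


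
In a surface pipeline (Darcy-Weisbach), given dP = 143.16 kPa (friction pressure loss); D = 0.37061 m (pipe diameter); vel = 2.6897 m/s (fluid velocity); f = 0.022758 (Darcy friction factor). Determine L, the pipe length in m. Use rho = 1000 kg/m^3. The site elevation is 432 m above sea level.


L = dP*1000*D / (f*rho*vel^2/2)
L = 143.16*1000*0.37061 / (0.022758*1000*2.6897^2/2)
L = 644.51 m


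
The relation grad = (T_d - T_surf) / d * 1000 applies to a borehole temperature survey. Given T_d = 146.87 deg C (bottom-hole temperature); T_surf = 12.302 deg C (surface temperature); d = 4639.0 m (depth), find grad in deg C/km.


grad = (T_d - T_surf) / d * 1000
grad = (146.87 - 12.302) / 4639.0 * 1000
grad = 29.008 deg C/km


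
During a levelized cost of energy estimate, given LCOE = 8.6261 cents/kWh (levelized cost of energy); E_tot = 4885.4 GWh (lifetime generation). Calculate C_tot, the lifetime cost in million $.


C_tot = LCOE / 100 * E_tot
C_tot = 8.6261 / 100 * 4885.4
C_tot = 421.42 million $


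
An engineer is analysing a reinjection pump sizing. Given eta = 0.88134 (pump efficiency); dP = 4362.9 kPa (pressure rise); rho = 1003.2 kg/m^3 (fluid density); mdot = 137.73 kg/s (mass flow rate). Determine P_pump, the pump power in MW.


P_pump = mdot * dP / (rho * eta)
P_pump = 137.73 * 4362.9 / (1003.2 * 0.88134)
P_pump = 679.6304 kW
Convert: 679.6304 kW * 0.001 = 0.67963 MW
P_pump = 0.67963 MW


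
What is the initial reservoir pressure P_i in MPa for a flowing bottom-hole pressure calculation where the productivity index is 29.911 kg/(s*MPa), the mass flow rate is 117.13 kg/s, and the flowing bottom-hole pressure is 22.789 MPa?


P_i = P_wf + mdot / PI
P_i = 22.789 + 117.13 / 29.911
P_i = 26.705 MPa


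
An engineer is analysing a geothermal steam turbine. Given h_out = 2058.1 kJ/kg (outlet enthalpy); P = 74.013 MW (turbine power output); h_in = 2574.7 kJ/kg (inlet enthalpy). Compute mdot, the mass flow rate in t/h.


mdot = P * 1000 / (h_in - h_out)
mdot = 74.013 * 1000 / (2574.7 - 2058.1)
mdot = 143.2695 kg/s
Convert: 143.2695 kg/s * 3.6 = 515.77 t/h
mdot = 515.77 t/h


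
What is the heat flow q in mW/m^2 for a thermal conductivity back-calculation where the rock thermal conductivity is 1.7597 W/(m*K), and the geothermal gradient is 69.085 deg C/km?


q = k * grad / 1000
q = 1.7597 * 69.085 / 1000
q = 0.1215689 W/m^2
Convert: 0.1215689 W/m^2 * 1000.0 = 121.57 mW/m^2
q = 121.57 mW/m^2


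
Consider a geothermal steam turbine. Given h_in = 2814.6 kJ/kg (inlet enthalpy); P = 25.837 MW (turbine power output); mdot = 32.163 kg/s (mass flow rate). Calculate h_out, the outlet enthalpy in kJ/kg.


h_out = h_in - P * 1000 / mdot
h_out = 2814.6 - 25.837 * 1000 / 32.163
h_out = 2011.3 kJ/kg


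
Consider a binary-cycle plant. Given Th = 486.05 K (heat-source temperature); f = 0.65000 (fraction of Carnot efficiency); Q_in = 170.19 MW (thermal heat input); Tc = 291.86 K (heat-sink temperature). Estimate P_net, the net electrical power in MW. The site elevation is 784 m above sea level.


Step 1: eta = (1 - Tc/Th)*f = (1 - 291.86/486.05)*0.65 = 0.2596924
Step 2: P_net = eta * Q_in = 0.2596924 * 170.19 = 44.197 MW
P_net = 44.197 MW


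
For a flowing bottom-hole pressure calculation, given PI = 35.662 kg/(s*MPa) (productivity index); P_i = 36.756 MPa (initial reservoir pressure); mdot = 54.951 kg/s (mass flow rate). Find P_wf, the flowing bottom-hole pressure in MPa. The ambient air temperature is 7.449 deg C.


P_wf = P_i - mdot / PI
P_wf = 36.756 - 54.951 / 35.662
P_wf = 35.215 MPa


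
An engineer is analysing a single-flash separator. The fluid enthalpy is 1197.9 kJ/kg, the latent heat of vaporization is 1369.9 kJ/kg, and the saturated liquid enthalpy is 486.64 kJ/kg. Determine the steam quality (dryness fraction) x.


x = (h - hf) / hfg
x = (1197.9 - 486.64) / 1369.9
x = 0.51921


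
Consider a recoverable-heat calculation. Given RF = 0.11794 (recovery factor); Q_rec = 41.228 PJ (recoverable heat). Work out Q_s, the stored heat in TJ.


Q_s = Q_rec / RF
Q_s = 41.228 / 0.11794
Q_s = 349.5676 PJ
Convert: 349.5676 PJ * 1000.0 = 3.4957e+05 TJ
Q_s = 3.4957e+05 TJ


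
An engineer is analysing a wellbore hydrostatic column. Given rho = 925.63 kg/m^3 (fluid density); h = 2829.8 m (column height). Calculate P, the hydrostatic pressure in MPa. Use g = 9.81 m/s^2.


P = rho * g * h / 1e6
P = 925.63 * 9.81 * 2829.8 / 1e6
P = 25.696 MPa


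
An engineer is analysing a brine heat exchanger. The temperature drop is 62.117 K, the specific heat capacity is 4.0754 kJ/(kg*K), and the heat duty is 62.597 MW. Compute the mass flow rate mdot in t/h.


mdot = Q * 1000 / (cp * dT)
mdot = 62.597 * 1000 / (4.0754 * 62.117)
mdot = 247.2708 kg/s
Convert: 247.2708 kg/s * 3.6 = 890.17 t/h
mdot = 890.17 t/h


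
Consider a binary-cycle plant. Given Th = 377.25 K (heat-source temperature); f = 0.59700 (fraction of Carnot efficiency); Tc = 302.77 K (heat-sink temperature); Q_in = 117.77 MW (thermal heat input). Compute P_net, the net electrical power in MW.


Step 1: eta = (1 - Tc/Th)*f = (1 - 302.77/377.25)*0.597 = 0.1178650
Step 2: P_net = eta * Q_in = 0.1178650 * 117.77 = 13.881 MW
P_net = 13.881 MW


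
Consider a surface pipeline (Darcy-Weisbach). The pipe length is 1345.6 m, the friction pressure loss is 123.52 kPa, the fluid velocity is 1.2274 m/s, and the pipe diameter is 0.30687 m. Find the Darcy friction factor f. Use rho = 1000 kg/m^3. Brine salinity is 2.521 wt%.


f = dP*1000 / ((L/D)*(rho*vel^2/2))
f = 123.52*1000 / ((1345.6/0.30687)*(1000*1.2274^2/2))
f = 0.037397


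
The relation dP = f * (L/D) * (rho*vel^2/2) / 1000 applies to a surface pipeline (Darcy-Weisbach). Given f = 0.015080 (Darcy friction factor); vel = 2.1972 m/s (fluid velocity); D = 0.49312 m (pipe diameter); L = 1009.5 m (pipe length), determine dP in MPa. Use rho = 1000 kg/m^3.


dP = f * (L/D) * (rho*vel^2/2) / 1000
dP = 0.015080 * (1009.5/0.49312) * (1000*2.1972^2/2) / 1000
dP = 74.51852 kPa
Convert: 74.51852 kPa * 0.001 = 0.074519 MPa
dP = 0.074519 MPa


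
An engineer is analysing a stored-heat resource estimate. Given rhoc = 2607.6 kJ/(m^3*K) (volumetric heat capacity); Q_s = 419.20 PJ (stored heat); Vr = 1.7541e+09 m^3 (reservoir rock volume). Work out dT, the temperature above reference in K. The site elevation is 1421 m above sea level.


dT = Q_s * 1e12 / (Vr * rhoc)
dT = 419.20 * 1e12 / (1.7541e+09 * 2607.6)
dT = 91.649 K


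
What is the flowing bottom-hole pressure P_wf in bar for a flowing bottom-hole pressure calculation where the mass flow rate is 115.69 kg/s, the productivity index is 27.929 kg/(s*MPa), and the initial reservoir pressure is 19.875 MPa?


P_wf = P_i - mdot / PI
P_wf = 19.875 - 115.69 / 27.929
P_wf = 15.73271 MPa
Convert: 15.73271 MPa * 10.0 = 157.33 bar
P_wf = 157.33 bar


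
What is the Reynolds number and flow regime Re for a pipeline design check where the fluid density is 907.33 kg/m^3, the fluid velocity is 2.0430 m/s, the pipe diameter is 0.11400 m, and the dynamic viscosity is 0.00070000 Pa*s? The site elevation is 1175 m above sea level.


Step 1: Re = rho*vel*D/mu = 907.33*2.043*0.114/0.0007 = 3.0188e+05
Step 2: Re = 3.0188e+05 > 4000, so flow is turbulent.
Re = 3.0188e+05 (turbulent)


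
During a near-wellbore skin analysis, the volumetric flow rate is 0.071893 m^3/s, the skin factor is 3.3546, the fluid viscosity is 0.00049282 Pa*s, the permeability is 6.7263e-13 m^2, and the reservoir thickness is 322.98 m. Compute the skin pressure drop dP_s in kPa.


dP_s = S * q * mu / (2*pi*k*hr) / 1000
dP_s = 3.3546 * 0.071893 * 0.00049282 / (2*pi*6.7263e-13*322.98) / 1000
dP_s = 87.073 kPa


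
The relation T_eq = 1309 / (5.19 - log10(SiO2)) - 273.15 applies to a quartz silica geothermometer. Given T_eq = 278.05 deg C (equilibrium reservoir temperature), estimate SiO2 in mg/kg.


SiO2 = 10^(5.19 - 1309/(T_eq + 273.15))
SiO2 = 10^(5.19 - 1309/(278.05 + 273.15))
SiO2 = 653.40 mg/kg


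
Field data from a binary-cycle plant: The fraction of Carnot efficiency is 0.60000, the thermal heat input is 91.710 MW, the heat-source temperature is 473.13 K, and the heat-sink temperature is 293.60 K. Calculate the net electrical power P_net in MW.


Step 1: eta = (1 - Tc/Th)*f = (1 - 293.6/473.13)*0.6 = 0.2276710
Step 2: P_net = eta * Q_in = 0.2276710 * 91.71 = 20.880 MW
P_net = 20.880 MW


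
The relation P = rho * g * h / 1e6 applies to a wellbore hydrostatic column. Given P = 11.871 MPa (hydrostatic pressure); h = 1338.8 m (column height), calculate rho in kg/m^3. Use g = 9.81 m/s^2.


rho = P * 1e6 / (g * h)
rho = 11.871 * 1e6 / (9.81 * 1338.8)
rho = 903.86 kg/m^3


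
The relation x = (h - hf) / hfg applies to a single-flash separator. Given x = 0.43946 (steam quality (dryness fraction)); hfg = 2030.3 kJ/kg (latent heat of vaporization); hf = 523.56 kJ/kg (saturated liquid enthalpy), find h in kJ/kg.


h = hf + x * hfg
h = 523.56 + 0.43946 * 2030.3
h = 1415.8 kJ/kg


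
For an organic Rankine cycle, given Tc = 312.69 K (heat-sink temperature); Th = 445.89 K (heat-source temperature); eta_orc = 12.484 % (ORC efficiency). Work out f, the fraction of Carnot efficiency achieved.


f = (eta_orc/100) / (1 - Tc/Th)
f = (12.484/100) / (1 - 312.69/445.89)
f = 0.41790


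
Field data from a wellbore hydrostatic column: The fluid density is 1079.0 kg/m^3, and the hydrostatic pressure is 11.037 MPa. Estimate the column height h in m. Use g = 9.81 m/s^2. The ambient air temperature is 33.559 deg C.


h = P * 1e6 / (g * rho)
h = 11.037 * 1e6 / (9.81 * 1079.0)
h = 1042.7 m


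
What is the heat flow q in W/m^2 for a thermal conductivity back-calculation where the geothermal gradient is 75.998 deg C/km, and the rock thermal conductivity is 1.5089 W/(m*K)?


q = k * grad / 1000
q = 1.5089 * 75.998 / 1000
q = 0.11467 W/m^2


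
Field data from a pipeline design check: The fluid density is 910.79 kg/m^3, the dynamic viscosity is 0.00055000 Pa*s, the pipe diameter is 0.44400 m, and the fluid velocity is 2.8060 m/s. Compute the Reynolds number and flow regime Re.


Step 1: Re = rho*vel*D/mu = 910.79*2.806*0.444/0.00055 = 2.0631e+06
Step 2: Re = 2.0631e+06 > 4000, so flow is turbulent.
Re = 2.0631e+06 (turbulent)
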